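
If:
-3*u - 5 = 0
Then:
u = -5/3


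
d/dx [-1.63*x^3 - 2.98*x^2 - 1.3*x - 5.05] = -4.89*x^2 - 5.96*x - 1.3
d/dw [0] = 0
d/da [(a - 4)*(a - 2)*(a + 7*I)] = 3*a^2 + a*(-12 + 14*I) + 8 - 42*I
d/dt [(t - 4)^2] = 2*t - 8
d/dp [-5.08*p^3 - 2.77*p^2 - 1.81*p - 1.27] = -15.24*p^2 - 5.54*p - 1.81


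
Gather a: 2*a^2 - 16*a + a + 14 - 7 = 2*a^2 - 15*a + 7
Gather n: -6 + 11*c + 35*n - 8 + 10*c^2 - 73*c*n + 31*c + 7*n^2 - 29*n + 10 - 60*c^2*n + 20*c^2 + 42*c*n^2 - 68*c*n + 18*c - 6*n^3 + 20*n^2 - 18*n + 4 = 30*c^2 + 60*c - 6*n^3 + n^2*(42*c + 27) + n*(-60*c^2 - 141*c - 12)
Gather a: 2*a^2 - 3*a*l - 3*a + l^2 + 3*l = 2*a^2 + a*(-3*l - 3) + l^2 + 3*l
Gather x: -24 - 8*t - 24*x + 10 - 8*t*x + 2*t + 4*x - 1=-6*t + x*(-8*t - 20) - 15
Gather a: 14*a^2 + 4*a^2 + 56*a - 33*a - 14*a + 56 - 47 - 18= 18*a^2 + 9*a - 9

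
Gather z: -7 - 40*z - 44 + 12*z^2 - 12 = 12*z^2 - 40*z - 63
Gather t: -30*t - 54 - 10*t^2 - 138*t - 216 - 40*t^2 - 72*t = -50*t^2 - 240*t - 270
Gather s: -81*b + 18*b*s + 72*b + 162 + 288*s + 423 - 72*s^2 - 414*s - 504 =-9*b - 72*s^2 + s*(18*b - 126) + 81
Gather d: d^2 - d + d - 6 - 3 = d^2 - 9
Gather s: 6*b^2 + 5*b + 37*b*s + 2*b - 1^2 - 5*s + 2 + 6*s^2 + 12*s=6*b^2 + 7*b + 6*s^2 + s*(37*b + 7) + 1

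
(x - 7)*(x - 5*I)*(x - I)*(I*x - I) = I*x^4 + 6*x^3 - 8*I*x^3 - 48*x^2 + 2*I*x^2 + 42*x + 40*I*x - 35*I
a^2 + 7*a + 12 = (a + 3)*(a + 4)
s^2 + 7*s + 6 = (s + 1)*(s + 6)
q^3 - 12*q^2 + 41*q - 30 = (q - 6)*(q - 5)*(q - 1)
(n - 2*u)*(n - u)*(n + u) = n^3 - 2*n^2*u - n*u^2 + 2*u^3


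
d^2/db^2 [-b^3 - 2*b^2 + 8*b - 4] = -6*b - 4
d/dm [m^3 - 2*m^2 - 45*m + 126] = 3*m^2 - 4*m - 45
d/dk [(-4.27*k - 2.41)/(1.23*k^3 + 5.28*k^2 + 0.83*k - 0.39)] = (10.5042*k^3 + 31.4385*k^2 + 25.4496*k + 3.6656)/(1.5129*k^6 + 12.9888*k^5 + 29.9202*k^4 + 7.8054*k^3 - 3.4295*k^2 - 0.6474*k + 0.1521)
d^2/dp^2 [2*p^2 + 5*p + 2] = 4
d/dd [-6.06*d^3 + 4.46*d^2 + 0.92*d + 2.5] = -18.18*d^2 + 8.92*d + 0.92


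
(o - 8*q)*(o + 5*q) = o^2 - 3*o*q - 40*q^2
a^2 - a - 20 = (a - 5)*(a + 4)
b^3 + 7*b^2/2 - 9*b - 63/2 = (b - 3)*(b + 3)*(b + 7/2)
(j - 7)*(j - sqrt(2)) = j^2 - 7*j - sqrt(2)*j + 7*sqrt(2)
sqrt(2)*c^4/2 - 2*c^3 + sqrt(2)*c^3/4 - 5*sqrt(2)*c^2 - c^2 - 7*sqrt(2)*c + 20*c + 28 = (c - 7/2)*(c + 2)*(c - 2*sqrt(2))*(sqrt(2)*c/2 + sqrt(2))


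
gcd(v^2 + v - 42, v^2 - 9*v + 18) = v - 6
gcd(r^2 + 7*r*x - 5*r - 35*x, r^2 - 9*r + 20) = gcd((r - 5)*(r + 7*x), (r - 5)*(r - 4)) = r - 5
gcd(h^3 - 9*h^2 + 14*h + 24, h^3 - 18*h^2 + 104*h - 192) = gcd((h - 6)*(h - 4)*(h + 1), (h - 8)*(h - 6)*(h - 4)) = h^2 - 10*h + 24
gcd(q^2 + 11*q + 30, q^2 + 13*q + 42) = q + 6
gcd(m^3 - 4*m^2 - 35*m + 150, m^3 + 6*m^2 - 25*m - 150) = m^2 + m - 30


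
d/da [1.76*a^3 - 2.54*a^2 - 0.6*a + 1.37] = 5.28*a^2 - 5.08*a - 0.6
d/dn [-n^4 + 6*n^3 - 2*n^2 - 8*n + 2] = -4*n^3 + 18*n^2 - 4*n - 8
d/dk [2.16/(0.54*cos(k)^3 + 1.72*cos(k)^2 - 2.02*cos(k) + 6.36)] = (3.4992*cos(k)^2 + 7.4304*cos(k) - 4.3632)*sin(k)/(0.54*cos(k)^3 + 1.72*cos(k)^2 - 2.02*cos(k) + 6.36)^2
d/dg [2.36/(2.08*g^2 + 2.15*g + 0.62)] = (-9.8176*g - 5.074)/(2.08*g^2 + 2.15*g + 0.62)^2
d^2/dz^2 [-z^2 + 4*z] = -2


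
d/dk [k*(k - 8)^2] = (k - 8)*(3*k - 8)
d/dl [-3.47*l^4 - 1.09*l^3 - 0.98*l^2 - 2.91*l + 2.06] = -13.88*l^3 - 3.27*l^2 - 1.96*l - 2.91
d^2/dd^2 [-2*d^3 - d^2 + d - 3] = -12*d - 2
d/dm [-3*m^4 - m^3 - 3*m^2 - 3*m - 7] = -12*m^3 - 3*m^2 - 6*m - 3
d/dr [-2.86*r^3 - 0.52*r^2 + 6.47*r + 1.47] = -8.58*r^2 - 1.04*r + 6.47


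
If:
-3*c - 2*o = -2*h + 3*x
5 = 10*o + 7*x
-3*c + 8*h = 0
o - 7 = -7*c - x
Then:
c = 428/421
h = 321/842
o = 816/421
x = -865/421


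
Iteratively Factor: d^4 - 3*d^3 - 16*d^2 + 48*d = (d - 3)*(d^3 - 16*d) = (d - 4)*(d - 3)*(d^2 + 4*d) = d*(d - 4)*(d - 3)*(d + 4)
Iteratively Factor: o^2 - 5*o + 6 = (o - 3)*(o - 2)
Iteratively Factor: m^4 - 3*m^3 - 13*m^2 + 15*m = (m + 3)*(m^3 - 6*m^2 + 5*m) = (m - 1)*(m + 3)*(m^2 - 5*m) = (m - 5)*(m - 1)*(m + 3)*(m)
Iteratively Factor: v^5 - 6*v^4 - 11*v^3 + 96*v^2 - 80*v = (v - 5)*(v^4 - v^3 - 16*v^2 + 16*v) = (v - 5)*(v - 1)*(v^3 - 16*v) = v*(v - 5)*(v - 1)*(v^2 - 16) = v*(v - 5)*(v - 1)*(v + 4)*(v - 4)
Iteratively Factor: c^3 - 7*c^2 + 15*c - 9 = (c - 3)*(c^2 - 4*c + 3) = (c - 3)^2*(c - 1)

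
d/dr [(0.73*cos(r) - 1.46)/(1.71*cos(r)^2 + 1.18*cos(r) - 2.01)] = (1.2483*cos(r)^2 - 4.9932*cos(r) - 0.2555)*sin(r)/(2.9241*cos(r)^4 + 4.0356*cos(r)^3 - 5.4818*cos(r)^2 - 4.7436*cos(r) + 4.0401)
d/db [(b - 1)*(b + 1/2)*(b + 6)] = 3*b^2 + 11*b - 7/2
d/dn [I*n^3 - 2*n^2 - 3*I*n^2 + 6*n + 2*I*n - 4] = 3*I*n^2 - 4*n - 6*I*n + 6 + 2*I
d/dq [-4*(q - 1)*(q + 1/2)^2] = 3 - 12*q^2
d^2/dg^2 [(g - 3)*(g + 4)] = 2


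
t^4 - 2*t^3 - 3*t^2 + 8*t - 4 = (t - 2)*(t - 1)^2*(t + 2)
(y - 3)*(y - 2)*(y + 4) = y^3 - y^2 - 14*y + 24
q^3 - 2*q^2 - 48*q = q*(q - 8)*(q + 6)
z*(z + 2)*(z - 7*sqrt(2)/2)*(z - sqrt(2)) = z^4 - 9*sqrt(2)*z^3/2 + 2*z^3 - 9*sqrt(2)*z^2 + 7*z^2 + 14*z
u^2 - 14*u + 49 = (u - 7)^2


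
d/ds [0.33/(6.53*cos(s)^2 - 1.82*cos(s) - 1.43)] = (4.3098*cos(s) - 0.6006)*sin(s)/(-6.53*cos(s)^2 + 1.82*cos(s) + 1.43)^2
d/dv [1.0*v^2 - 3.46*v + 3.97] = 2.0*v - 3.46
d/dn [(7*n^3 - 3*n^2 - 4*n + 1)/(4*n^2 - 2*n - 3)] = (28*n^4 - 28*n^3 - 41*n^2 + 10*n + 14)/(16*n^4 - 16*n^3 - 20*n^2 + 12*n + 9)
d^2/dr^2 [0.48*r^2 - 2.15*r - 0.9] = 0.960000000000000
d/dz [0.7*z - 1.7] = 0.700000000000000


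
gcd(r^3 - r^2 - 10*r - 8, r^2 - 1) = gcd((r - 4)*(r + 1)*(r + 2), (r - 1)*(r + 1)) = r + 1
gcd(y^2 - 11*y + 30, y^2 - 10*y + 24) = y - 6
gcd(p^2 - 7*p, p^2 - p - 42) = p - 7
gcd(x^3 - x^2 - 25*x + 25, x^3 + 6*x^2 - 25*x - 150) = x^2 - 25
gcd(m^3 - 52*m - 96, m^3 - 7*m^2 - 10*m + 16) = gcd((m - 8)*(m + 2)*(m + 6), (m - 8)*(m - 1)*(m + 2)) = m^2 - 6*m - 16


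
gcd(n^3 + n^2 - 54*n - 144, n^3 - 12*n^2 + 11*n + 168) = n^2 - 5*n - 24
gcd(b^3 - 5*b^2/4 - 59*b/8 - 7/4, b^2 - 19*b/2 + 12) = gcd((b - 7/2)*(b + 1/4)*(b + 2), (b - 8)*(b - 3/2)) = 1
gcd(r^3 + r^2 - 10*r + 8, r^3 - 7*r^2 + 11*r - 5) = r - 1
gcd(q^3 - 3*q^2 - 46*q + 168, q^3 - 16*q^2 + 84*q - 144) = q^2 - 10*q + 24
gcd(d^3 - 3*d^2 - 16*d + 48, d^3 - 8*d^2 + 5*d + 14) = 1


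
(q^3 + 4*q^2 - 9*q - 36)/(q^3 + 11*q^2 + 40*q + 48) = (q - 3)/(q + 4)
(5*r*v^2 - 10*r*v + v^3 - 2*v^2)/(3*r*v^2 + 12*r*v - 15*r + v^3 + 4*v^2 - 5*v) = v*(5*r*v - 10*r + v^2 - 2*v)/(3*r*v^2 + 12*r*v - 15*r + v^3 + 4*v^2 - 5*v)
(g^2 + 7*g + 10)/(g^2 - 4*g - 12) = (g + 5)/(g - 6)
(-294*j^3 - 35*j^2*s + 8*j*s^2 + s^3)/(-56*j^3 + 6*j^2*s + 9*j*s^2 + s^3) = (-42*j^2 + j*s + s^2)/(-8*j^2 + 2*j*s + s^2)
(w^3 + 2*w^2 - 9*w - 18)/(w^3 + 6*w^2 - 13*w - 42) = (w + 3)/(w + 7)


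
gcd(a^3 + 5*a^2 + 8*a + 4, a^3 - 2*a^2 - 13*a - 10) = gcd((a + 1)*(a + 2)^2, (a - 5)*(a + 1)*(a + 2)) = a^2 + 3*a + 2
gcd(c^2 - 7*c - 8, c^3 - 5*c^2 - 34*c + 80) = c - 8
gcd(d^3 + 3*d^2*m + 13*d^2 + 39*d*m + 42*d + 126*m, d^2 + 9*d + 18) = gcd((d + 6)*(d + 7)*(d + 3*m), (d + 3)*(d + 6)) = d + 6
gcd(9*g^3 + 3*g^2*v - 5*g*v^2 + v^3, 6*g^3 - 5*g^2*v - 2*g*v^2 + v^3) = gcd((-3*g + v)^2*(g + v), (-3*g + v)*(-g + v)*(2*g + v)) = -3*g + v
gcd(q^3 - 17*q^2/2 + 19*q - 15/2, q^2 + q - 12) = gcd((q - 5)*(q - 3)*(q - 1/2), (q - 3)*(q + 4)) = q - 3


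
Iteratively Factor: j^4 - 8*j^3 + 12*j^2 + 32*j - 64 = (j + 2)*(j^3 - 10*j^2 + 32*j - 32) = (j - 4)*(j + 2)*(j^2 - 6*j + 8) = (j - 4)*(j - 2)*(j + 2)*(j - 4)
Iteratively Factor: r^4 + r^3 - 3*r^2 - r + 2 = (r - 1)*(r^3 + 2*r^2 - r - 2) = (r - 1)*(r + 2)*(r^2 - 1) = (r - 1)*(r + 1)*(r + 2)*(r - 1)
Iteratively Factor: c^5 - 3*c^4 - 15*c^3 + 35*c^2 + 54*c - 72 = (c + 3)*(c^4 - 6*c^3 + 3*c^2 + 26*c - 24) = (c + 2)*(c + 3)*(c^3 - 8*c^2 + 19*c - 12) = (c - 4)*(c + 2)*(c + 3)*(c^2 - 4*c + 3) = (c - 4)*(c - 1)*(c + 2)*(c + 3)*(c - 3)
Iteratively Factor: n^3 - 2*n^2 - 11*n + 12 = (n + 3)*(n^2 - 5*n + 4) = (n - 1)*(n + 3)*(n - 4)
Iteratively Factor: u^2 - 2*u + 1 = (u - 1)*(u - 1)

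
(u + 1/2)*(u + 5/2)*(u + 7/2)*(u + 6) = u^4 + 25*u^3/2 + 203*u^2/4 + 599*u/8 + 105/4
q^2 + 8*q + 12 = (q + 2)*(q + 6)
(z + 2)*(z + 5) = z^2 + 7*z + 10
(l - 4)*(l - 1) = l^2 - 5*l + 4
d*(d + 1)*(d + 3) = d^3 + 4*d^2 + 3*d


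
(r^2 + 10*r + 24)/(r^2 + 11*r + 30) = (r + 4)/(r + 5)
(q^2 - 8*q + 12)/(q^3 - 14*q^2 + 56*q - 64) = (q - 6)/(q^2 - 12*q + 32)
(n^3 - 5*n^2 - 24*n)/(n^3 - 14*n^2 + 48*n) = (n + 3)/(n - 6)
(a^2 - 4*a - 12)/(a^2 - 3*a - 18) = (a + 2)/(a + 3)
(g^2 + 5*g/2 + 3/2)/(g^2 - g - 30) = (g^2 + 5*g/2 + 3/2)/(g^2 - g - 30)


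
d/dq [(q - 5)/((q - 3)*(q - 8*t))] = ((5 - q)*(q - 3) + (5 - q)*(q - 8*t) + (q - 3)*(q - 8*t))/((q - 3)^2*(q - 8*t)^2)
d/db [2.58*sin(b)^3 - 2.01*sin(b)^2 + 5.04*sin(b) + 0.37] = (7.74*sin(b)^2 - 4.02*sin(b) + 5.04)*cos(b)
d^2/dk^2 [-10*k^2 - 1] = -20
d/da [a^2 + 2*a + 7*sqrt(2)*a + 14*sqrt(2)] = 2*a + 2 + 7*sqrt(2)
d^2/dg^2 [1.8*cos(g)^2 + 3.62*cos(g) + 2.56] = -3.62*cos(g) - 3.6*cos(2*g)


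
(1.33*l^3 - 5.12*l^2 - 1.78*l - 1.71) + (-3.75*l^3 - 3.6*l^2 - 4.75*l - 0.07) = -2.42*l^3 - 8.72*l^2 - 6.53*l - 1.78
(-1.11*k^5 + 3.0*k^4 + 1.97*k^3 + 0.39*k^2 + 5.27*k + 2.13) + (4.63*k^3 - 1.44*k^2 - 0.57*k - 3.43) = -1.11*k^5 + 3.0*k^4 + 6.6*k^3 - 1.05*k^2 + 4.7*k - 1.3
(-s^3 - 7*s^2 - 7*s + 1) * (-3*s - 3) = 3*s^4 + 24*s^3 + 42*s^2 + 18*s - 3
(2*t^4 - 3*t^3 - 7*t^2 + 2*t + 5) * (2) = 4*t^4 - 6*t^3 - 14*t^2 + 4*t + 10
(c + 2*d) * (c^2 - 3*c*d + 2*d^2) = c^3 - c^2*d - 4*c*d^2 + 4*d^3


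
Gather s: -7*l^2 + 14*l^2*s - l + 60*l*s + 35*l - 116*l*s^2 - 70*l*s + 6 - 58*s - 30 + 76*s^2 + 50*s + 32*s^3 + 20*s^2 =-7*l^2 + 34*l + 32*s^3 + s^2*(96 - 116*l) + s*(14*l^2 - 10*l - 8) - 24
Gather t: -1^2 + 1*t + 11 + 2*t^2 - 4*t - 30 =2*t^2 - 3*t - 20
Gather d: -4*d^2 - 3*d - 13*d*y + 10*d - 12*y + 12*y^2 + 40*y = -4*d^2 + d*(7 - 13*y) + 12*y^2 + 28*y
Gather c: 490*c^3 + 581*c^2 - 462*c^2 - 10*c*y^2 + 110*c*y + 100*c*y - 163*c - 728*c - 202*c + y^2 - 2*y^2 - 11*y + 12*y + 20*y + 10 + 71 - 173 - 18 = 490*c^3 + 119*c^2 + c*(-10*y^2 + 210*y - 1093) - y^2 + 21*y - 110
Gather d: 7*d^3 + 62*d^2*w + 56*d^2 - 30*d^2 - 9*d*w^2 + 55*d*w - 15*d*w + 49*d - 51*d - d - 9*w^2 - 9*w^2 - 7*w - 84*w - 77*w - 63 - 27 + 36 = 7*d^3 + d^2*(62*w + 26) + d*(-9*w^2 + 40*w - 3) - 18*w^2 - 168*w - 54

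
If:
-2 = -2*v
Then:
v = 1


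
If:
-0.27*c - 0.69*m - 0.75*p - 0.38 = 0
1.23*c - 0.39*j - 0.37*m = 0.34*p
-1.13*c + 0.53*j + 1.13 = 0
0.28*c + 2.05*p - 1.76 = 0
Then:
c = -2.04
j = -6.47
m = -0.99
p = 1.14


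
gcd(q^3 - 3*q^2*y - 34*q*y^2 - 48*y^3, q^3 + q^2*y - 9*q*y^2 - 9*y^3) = q + 3*y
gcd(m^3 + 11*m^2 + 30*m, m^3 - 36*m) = m^2 + 6*m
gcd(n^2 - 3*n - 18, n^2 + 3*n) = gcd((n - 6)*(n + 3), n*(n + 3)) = n + 3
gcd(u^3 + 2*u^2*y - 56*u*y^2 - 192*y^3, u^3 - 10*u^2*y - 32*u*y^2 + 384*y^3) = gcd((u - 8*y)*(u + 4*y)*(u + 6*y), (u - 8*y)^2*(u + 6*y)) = -u^2 + 2*u*y + 48*y^2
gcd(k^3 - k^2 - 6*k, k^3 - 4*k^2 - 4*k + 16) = k + 2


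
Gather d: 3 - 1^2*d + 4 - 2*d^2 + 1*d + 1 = 8 - 2*d^2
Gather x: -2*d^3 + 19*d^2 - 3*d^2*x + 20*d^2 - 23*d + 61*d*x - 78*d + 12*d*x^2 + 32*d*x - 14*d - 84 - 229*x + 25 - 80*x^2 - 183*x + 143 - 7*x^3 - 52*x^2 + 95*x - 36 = -2*d^3 + 39*d^2 - 115*d - 7*x^3 + x^2*(12*d - 132) + x*(-3*d^2 + 93*d - 317) + 48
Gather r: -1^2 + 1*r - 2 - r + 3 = 0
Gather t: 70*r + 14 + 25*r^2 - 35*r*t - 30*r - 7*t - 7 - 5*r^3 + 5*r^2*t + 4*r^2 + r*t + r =-5*r^3 + 29*r^2 + 41*r + t*(5*r^2 - 34*r - 7) + 7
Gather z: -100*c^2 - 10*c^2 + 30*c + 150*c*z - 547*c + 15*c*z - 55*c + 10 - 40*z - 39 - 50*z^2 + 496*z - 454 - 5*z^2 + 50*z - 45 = -110*c^2 - 572*c - 55*z^2 + z*(165*c + 506) - 528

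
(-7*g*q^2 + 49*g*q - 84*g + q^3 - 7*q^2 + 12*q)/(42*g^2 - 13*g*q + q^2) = (q^2 - 7*q + 12)/(-6*g + q)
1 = 1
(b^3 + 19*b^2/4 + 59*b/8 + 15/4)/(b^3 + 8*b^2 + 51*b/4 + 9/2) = (4*b^2 + 13*b + 10)/(2*(2*b^2 + 13*b + 6))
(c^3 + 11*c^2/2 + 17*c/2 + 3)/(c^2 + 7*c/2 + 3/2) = c + 2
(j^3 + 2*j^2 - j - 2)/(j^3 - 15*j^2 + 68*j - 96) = (j^3 + 2*j^2 - j - 2)/(j^3 - 15*j^2 + 68*j - 96)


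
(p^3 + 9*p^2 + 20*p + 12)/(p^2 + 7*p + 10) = (p^2 + 7*p + 6)/(p + 5)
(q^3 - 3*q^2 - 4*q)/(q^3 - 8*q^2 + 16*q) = (q + 1)/(q - 4)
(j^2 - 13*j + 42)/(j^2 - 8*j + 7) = (j - 6)/(j - 1)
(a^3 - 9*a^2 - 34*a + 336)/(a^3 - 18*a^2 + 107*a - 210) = (a^2 - 2*a - 48)/(a^2 - 11*a + 30)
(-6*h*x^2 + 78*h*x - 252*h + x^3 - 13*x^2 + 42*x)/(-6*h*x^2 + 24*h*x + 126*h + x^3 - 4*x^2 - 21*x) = (x - 6)/(x + 3)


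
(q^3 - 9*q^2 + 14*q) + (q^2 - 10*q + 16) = q^3 - 8*q^2 + 4*q + 16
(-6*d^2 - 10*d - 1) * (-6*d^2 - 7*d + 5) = 36*d^4 + 102*d^3 + 46*d^2 - 43*d - 5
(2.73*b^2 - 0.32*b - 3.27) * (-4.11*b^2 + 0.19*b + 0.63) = -11.2203*b^4 + 1.8339*b^3 + 15.0988*b^2 - 0.8229*b - 2.0601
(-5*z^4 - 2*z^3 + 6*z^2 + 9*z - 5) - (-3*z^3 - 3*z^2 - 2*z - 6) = -5*z^4 + z^3 + 9*z^2 + 11*z + 1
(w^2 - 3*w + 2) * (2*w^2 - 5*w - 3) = 2*w^4 - 11*w^3 + 16*w^2 - w - 6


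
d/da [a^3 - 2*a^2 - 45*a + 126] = 3*a^2 - 4*a - 45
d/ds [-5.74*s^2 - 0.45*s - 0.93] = -11.48*s - 0.45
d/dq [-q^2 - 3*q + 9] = -2*q - 3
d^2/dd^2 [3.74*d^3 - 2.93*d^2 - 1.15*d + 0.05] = 22.44*d - 5.86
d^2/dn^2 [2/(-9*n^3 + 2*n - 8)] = 4*(27*n*(9*n^3 - 2*n + 8) - (27*n^2 - 2)^2)/(9*n^3 - 2*n + 8)^3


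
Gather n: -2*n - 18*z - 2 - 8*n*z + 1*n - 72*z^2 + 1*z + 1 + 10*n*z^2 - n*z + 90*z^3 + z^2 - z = n*(10*z^2 - 9*z - 1) + 90*z^3 - 71*z^2 - 18*z - 1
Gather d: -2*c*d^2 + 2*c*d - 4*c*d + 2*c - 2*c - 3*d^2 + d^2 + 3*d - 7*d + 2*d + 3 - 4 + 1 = d^2*(-2*c - 2) + d*(-2*c - 2)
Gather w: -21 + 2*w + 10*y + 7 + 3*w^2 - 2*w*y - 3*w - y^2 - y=3*w^2 + w*(-2*y - 1) - y^2 + 9*y - 14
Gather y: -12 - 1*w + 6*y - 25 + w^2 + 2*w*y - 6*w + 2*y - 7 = w^2 - 7*w + y*(2*w + 8) - 44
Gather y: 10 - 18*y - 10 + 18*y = 0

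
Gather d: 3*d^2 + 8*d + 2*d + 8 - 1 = 3*d^2 + 10*d + 7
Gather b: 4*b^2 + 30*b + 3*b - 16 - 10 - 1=4*b^2 + 33*b - 27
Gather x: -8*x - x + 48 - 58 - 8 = -9*x - 18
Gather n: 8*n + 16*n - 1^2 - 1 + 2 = 24*n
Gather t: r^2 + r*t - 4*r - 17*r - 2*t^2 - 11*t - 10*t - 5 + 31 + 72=r^2 - 21*r - 2*t^2 + t*(r - 21) + 98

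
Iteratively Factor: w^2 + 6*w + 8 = (w + 2)*(w + 4)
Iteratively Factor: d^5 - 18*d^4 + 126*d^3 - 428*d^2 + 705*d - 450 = (d - 5)*(d^4 - 13*d^3 + 61*d^2 - 123*d + 90) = (d - 5)*(d - 2)*(d^3 - 11*d^2 + 39*d - 45) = (d - 5)^2*(d - 2)*(d^2 - 6*d + 9) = (d - 5)^2*(d - 3)*(d - 2)*(d - 3)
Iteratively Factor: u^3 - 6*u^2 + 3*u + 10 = (u - 5)*(u^2 - u - 2) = (u - 5)*(u - 2)*(u + 1)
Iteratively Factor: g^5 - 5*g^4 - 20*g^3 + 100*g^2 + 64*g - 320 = (g - 5)*(g^4 - 20*g^2 + 64) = (g - 5)*(g - 2)*(g^3 + 2*g^2 - 16*g - 32) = (g - 5)*(g - 2)*(g + 4)*(g^2 - 2*g - 8) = (g - 5)*(g - 2)*(g + 2)*(g + 4)*(g - 4)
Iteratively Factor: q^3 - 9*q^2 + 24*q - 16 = (q - 4)*(q^2 - 5*q + 4) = (q - 4)^2*(q - 1)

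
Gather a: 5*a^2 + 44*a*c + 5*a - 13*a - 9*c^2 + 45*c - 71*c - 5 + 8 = 5*a^2 + a*(44*c - 8) - 9*c^2 - 26*c + 3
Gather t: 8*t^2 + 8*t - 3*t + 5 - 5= 8*t^2 + 5*t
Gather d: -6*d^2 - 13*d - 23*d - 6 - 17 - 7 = -6*d^2 - 36*d - 30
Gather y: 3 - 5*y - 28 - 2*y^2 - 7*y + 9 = -2*y^2 - 12*y - 16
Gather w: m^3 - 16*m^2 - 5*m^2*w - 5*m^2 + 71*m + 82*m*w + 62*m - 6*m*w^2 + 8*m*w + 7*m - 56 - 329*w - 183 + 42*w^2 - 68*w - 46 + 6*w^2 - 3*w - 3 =m^3 - 21*m^2 + 140*m + w^2*(48 - 6*m) + w*(-5*m^2 + 90*m - 400) - 288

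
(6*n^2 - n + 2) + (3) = 6*n^2 - n + 5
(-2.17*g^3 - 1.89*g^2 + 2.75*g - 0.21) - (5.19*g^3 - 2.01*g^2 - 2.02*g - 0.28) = -7.36*g^3 + 0.12*g^2 + 4.77*g + 0.07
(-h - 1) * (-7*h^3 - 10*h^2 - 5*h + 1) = 7*h^4 + 17*h^3 + 15*h^2 + 4*h - 1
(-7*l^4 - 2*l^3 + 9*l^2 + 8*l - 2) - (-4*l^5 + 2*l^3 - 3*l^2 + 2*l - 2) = 4*l^5 - 7*l^4 - 4*l^3 + 12*l^2 + 6*l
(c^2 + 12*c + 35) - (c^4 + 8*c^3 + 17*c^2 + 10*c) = -c^4 - 8*c^3 - 16*c^2 + 2*c + 35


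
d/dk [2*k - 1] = 2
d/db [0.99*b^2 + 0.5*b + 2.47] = 1.98*b + 0.5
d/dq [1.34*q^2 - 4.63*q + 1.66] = 2.68*q - 4.63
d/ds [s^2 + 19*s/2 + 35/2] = 2*s + 19/2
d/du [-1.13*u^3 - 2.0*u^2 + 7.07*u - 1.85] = -3.39*u^2 - 4.0*u + 7.07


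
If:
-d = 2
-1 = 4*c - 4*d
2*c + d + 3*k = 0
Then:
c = -9/4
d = -2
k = 13/6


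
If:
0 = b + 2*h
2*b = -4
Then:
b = -2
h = 1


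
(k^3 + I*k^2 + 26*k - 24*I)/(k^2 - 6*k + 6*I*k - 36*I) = (k^2 - 5*I*k - 4)/(k - 6)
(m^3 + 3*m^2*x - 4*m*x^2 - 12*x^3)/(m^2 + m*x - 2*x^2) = (-m^2 - m*x + 6*x^2)/(-m + x)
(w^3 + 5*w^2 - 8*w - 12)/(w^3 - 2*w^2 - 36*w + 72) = (w + 1)/(w - 6)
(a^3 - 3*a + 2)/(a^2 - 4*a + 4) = (a^3 - 3*a + 2)/(a^2 - 4*a + 4)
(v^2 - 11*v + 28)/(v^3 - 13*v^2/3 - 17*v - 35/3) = 3*(v - 4)/(3*v^2 + 8*v + 5)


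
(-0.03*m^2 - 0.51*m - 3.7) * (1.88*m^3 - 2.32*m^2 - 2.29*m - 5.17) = -0.0564*m^5 - 0.8892*m^4 - 5.7041*m^3 + 9.907*m^2 + 11.1097*m + 19.129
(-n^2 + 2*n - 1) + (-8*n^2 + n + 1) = -9*n^2 + 3*n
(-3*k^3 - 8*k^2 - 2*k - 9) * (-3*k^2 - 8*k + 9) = 9*k^5 + 48*k^4 + 43*k^3 - 29*k^2 + 54*k - 81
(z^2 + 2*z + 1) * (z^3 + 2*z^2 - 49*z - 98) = z^5 + 4*z^4 - 44*z^3 - 194*z^2 - 245*z - 98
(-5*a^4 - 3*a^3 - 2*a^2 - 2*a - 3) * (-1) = 5*a^4 + 3*a^3 + 2*a^2 + 2*a + 3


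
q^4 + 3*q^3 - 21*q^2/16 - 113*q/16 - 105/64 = (q - 3/2)*(q + 1/4)*(q + 7/4)*(q + 5/2)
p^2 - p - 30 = (p - 6)*(p + 5)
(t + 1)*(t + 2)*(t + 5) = t^3 + 8*t^2 + 17*t + 10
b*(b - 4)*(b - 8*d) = b^3 - 8*b^2*d - 4*b^2 + 32*b*d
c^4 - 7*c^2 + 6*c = c*(c - 2)*(c - 1)*(c + 3)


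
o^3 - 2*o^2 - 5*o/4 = o*(o - 5/2)*(o + 1/2)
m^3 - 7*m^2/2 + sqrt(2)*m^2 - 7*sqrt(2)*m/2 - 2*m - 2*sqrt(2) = (m - 4)*(m + 1/2)*(m + sqrt(2))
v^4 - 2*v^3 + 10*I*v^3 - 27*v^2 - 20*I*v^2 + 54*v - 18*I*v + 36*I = (v - 2)*(v + I)*(v + 3*I)*(v + 6*I)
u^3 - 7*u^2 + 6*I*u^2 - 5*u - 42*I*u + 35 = (u - 7)*(u + I)*(u + 5*I)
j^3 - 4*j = j*(j - 2)*(j + 2)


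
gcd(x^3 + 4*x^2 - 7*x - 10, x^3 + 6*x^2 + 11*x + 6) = x + 1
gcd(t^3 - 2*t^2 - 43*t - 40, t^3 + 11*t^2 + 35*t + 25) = t^2 + 6*t + 5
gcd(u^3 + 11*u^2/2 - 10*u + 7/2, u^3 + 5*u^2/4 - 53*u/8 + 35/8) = u - 1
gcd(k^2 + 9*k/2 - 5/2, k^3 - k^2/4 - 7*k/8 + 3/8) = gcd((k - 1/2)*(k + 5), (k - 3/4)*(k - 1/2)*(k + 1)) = k - 1/2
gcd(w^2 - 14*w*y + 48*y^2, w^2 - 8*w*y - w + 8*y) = -w + 8*y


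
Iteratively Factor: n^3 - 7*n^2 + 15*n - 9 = (n - 3)*(n^2 - 4*n + 3) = (n - 3)^2*(n - 1)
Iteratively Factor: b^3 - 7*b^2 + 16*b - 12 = (b - 2)*(b^2 - 5*b + 6) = (b - 2)^2*(b - 3)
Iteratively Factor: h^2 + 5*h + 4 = (h + 1)*(h + 4)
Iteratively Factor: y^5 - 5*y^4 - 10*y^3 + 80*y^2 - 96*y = (y - 3)*(y^4 - 2*y^3 - 16*y^2 + 32*y) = (y - 4)*(y - 3)*(y^3 + 2*y^2 - 8*y) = y*(y - 4)*(y - 3)*(y^2 + 2*y - 8) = y*(y - 4)*(y - 3)*(y - 2)*(y + 4)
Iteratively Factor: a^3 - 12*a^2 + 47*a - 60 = (a - 5)*(a^2 - 7*a + 12) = (a - 5)*(a - 3)*(a - 4)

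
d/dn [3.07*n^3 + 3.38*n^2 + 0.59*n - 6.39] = 9.21*n^2 + 6.76*n + 0.59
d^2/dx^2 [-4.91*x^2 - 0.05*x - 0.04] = -9.82000000000000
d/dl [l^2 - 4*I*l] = 2*l - 4*I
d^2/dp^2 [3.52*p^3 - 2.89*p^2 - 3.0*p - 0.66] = 21.12*p - 5.78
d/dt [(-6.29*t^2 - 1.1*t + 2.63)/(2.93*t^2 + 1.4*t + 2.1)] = (-5.583*t^2 - 41.8298*t - 5.992)/(8.5849*t^4 + 8.204*t^3 + 14.266*t^2 + 5.88*t + 4.41)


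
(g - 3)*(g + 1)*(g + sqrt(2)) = g^3 - 2*g^2 + sqrt(2)*g^2 - 3*g - 2*sqrt(2)*g - 3*sqrt(2)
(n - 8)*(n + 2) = n^2 - 6*n - 16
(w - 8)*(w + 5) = w^2 - 3*w - 40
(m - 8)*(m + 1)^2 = m^3 - 6*m^2 - 15*m - 8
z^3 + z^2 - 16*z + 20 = (z - 2)^2*(z + 5)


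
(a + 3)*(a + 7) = a^2 + 10*a + 21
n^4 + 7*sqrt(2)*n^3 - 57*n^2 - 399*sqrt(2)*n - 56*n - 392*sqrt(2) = (n - 8)*(n + 1)*(n + 7)*(n + 7*sqrt(2))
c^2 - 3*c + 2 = (c - 2)*(c - 1)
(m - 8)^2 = m^2 - 16*m + 64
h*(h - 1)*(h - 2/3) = h^3 - 5*h^2/3 + 2*h/3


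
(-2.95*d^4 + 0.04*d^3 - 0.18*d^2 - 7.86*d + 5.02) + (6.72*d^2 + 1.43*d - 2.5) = -2.95*d^4 + 0.04*d^3 + 6.54*d^2 - 6.43*d + 2.52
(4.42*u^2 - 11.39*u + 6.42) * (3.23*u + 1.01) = 14.2766*u^3 - 32.3255*u^2 + 9.2327*u + 6.4842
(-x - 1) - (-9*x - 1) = 8*x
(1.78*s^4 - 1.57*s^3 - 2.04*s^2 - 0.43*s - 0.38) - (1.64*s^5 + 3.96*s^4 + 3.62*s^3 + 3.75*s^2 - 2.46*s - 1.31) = -1.64*s^5 - 2.18*s^4 - 5.19*s^3 - 5.79*s^2 + 2.03*s + 0.93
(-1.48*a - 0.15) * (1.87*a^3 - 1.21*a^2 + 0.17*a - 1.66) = -2.7676*a^4 + 1.5103*a^3 - 0.0701*a^2 + 2.4313*a + 0.249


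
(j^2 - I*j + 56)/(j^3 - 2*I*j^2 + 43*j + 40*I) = (j + 7*I)/(j^2 + 6*I*j - 5)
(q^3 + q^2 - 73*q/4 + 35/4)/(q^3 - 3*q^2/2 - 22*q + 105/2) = (q - 1/2)/(q - 3)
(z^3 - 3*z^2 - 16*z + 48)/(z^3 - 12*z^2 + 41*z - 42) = (z^2 - 16)/(z^2 - 9*z + 14)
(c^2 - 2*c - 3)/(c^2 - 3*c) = (c + 1)/c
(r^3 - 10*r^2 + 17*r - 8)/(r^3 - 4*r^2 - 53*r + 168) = (r^2 - 2*r + 1)/(r^2 + 4*r - 21)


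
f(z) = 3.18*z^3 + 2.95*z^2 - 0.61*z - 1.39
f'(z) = 9.54*z^2 + 5.9*z - 0.61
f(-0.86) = -0.71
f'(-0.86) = 1.37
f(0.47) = -0.69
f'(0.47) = 4.27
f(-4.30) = -197.05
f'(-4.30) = 150.41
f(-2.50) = -31.12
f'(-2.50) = 44.26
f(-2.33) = -24.18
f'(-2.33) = 37.43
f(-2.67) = -39.26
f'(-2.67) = 51.65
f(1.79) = 25.21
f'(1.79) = 40.52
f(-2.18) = -18.99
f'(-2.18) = 31.87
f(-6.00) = -578.41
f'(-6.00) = 307.43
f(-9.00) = -2075.17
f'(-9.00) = 719.03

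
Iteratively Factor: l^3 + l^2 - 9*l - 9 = (l + 1)*(l^2 - 9) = (l - 3)*(l + 1)*(l + 3)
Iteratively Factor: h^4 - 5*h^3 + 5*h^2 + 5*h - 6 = (h + 1)*(h^3 - 6*h^2 + 11*h - 6) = (h - 1)*(h + 1)*(h^2 - 5*h + 6) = (h - 2)*(h - 1)*(h + 1)*(h - 3)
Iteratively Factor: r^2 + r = (r + 1)*(r)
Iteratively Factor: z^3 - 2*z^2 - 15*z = (z - 5)*(z^2 + 3*z) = z*(z - 5)*(z + 3)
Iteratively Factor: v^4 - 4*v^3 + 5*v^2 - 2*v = (v - 1)*(v^3 - 3*v^2 + 2*v) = (v - 1)^2*(v^2 - 2*v) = (v - 2)*(v - 1)^2*(v)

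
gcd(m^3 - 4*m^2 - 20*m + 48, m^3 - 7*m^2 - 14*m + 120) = m^2 - 2*m - 24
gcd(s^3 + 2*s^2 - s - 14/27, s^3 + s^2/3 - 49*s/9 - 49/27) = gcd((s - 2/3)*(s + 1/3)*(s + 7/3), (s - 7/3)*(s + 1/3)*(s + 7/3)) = s^2 + 8*s/3 + 7/9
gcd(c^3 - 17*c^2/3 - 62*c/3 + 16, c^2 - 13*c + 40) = c - 8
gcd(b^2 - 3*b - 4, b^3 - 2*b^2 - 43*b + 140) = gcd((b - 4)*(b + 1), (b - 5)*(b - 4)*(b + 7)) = b - 4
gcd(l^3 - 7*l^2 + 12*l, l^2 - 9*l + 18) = l - 3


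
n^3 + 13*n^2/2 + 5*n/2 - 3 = (n - 1/2)*(n + 1)*(n + 6)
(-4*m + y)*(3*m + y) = -12*m^2 - m*y + y^2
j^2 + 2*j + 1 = (j + 1)^2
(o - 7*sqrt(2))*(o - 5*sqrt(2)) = o^2 - 12*sqrt(2)*o + 70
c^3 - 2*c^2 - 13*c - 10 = (c - 5)*(c + 1)*(c + 2)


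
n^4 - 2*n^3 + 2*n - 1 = (n - 1)^3*(n + 1)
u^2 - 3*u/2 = u*(u - 3/2)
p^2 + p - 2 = (p - 1)*(p + 2)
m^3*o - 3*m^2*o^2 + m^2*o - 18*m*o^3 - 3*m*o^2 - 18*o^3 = (m - 6*o)*(m + 3*o)*(m*o + o)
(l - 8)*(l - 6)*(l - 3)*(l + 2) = l^4 - 15*l^3 + 56*l^2 + 36*l - 288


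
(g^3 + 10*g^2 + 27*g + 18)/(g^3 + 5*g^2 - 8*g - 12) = (g + 3)/(g - 2)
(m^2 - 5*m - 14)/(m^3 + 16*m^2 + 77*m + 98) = (m - 7)/(m^2 + 14*m + 49)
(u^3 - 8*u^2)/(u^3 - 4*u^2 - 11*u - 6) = u^2*(8 - u)/(-u^3 + 4*u^2 + 11*u + 6)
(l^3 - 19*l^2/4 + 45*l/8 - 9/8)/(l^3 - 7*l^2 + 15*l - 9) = (8*l^2 - 14*l + 3)/(8*(l^2 - 4*l + 3))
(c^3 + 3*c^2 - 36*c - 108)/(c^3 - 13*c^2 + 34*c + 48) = (c^2 + 9*c + 18)/(c^2 - 7*c - 8)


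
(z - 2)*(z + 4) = z^2 + 2*z - 8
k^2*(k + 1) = k^3 + k^2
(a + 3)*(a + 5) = a^2 + 8*a + 15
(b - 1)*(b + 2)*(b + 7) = b^3 + 8*b^2 + 5*b - 14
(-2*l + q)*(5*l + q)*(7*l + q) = -70*l^3 + 11*l^2*q + 10*l*q^2 + q^3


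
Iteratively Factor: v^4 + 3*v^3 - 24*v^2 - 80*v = (v + 4)*(v^3 - v^2 - 20*v) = (v - 5)*(v + 4)*(v^2 + 4*v) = (v - 5)*(v + 4)^2*(v)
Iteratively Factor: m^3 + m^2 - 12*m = (m)*(m^2 + m - 12) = m*(m + 4)*(m - 3)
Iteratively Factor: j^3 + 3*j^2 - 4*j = (j - 1)*(j^2 + 4*j) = j*(j - 1)*(j + 4)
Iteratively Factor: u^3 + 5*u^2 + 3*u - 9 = (u - 1)*(u^2 + 6*u + 9) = (u - 1)*(u + 3)*(u + 3)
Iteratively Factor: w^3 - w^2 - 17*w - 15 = (w - 5)*(w^2 + 4*w + 3) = (w - 5)*(w + 1)*(w + 3)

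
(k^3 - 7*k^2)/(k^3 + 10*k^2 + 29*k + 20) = k^2*(k - 7)/(k^3 + 10*k^2 + 29*k + 20)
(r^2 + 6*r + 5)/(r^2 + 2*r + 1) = (r + 5)/(r + 1)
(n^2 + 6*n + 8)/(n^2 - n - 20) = (n + 2)/(n - 5)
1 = 1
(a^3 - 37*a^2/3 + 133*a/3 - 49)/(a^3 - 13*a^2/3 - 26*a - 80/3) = (-3*a^3 + 37*a^2 - 133*a + 147)/(-3*a^3 + 13*a^2 + 78*a + 80)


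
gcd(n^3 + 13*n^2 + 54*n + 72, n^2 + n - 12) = n + 4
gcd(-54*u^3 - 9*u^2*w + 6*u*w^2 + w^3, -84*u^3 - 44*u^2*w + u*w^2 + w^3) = 6*u + w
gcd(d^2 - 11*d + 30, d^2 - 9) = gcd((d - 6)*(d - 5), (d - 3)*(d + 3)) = 1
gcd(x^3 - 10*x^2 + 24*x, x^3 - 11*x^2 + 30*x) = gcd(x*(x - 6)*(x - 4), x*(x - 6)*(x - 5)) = x^2 - 6*x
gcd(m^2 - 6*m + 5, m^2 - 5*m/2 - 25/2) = m - 5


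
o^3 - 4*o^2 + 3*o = o*(o - 3)*(o - 1)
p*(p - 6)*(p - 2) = p^3 - 8*p^2 + 12*p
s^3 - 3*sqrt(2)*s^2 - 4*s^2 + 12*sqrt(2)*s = s*(s - 4)*(s - 3*sqrt(2))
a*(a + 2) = a^2 + 2*a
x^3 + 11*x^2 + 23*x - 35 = (x - 1)*(x + 5)*(x + 7)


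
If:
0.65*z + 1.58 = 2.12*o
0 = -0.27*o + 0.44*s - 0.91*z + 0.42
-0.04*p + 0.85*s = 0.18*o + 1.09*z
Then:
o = 0.306603773584906*z + 0.745283018867924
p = 19.3171901801029*z - 13.9195433104631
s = 2.25632504288165*z - 0.49721269296741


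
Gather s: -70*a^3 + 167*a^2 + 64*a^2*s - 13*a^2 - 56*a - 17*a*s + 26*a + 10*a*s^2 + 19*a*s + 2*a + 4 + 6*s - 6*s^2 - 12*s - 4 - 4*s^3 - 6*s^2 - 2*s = -70*a^3 + 154*a^2 - 28*a - 4*s^3 + s^2*(10*a - 12) + s*(64*a^2 + 2*a - 8)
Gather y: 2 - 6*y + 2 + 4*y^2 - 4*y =4*y^2 - 10*y + 4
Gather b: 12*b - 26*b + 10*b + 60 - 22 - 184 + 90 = -4*b - 56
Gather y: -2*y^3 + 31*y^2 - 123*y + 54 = -2*y^3 + 31*y^2 - 123*y + 54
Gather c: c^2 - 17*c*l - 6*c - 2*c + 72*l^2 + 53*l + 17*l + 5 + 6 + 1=c^2 + c*(-17*l - 8) + 72*l^2 + 70*l + 12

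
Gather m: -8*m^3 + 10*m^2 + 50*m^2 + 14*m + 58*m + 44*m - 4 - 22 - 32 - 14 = -8*m^3 + 60*m^2 + 116*m - 72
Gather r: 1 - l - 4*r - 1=-l - 4*r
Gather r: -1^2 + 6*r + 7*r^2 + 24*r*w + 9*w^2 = 7*r^2 + r*(24*w + 6) + 9*w^2 - 1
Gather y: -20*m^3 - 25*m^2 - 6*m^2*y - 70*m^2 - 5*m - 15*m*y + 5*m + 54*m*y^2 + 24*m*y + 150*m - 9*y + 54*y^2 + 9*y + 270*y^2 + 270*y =-20*m^3 - 95*m^2 + 150*m + y^2*(54*m + 324) + y*(-6*m^2 + 9*m + 270)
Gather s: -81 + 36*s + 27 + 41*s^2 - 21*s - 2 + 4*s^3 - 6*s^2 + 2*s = 4*s^3 + 35*s^2 + 17*s - 56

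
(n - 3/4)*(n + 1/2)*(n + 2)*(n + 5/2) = n^4 + 17*n^3/4 + 7*n^2/2 - 47*n/16 - 15/8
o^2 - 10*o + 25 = (o - 5)^2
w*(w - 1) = w^2 - w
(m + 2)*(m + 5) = m^2 + 7*m + 10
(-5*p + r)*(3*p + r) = -15*p^2 - 2*p*r + r^2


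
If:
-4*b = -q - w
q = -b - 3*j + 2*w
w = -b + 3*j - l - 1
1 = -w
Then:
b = q/4 - 1/4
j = -5*q/12 - 7/12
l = -3*q/2 - 3/2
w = -1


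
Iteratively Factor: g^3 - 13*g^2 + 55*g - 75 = (g - 5)*(g^2 - 8*g + 15) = (g - 5)^2*(g - 3)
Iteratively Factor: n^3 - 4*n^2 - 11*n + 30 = (n + 3)*(n^2 - 7*n + 10) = (n - 2)*(n + 3)*(n - 5)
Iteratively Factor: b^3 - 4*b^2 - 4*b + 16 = (b - 4)*(b^2 - 4) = (b - 4)*(b - 2)*(b + 2)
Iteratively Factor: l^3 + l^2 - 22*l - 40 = (l - 5)*(l^2 + 6*l + 8) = (l - 5)*(l + 2)*(l + 4)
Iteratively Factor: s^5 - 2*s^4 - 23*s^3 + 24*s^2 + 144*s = (s - 4)*(s^4 + 2*s^3 - 15*s^2 - 36*s) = s*(s - 4)*(s^3 + 2*s^2 - 15*s - 36) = s*(s - 4)*(s + 3)*(s^2 - s - 12) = s*(s - 4)*(s + 3)^2*(s - 4)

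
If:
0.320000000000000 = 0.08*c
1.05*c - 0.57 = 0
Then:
No Solution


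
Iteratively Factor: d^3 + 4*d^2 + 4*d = (d + 2)*(d^2 + 2*d) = (d + 2)^2*(d)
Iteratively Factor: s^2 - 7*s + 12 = (s - 3)*(s - 4)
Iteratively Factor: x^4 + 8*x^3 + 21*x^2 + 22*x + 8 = (x + 4)*(x^3 + 4*x^2 + 5*x + 2) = (x + 1)*(x + 4)*(x^2 + 3*x + 2) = (x + 1)^2*(x + 4)*(x + 2)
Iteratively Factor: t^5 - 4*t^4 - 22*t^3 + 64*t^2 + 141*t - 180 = (t - 5)*(t^4 + t^3 - 17*t^2 - 21*t + 36) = (t - 5)*(t - 4)*(t^3 + 5*t^2 + 3*t - 9) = (t - 5)*(t - 4)*(t + 3)*(t^2 + 2*t - 3) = (t - 5)*(t - 4)*(t + 3)^2*(t - 1)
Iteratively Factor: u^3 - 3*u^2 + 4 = (u - 2)*(u^2 - u - 2) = (u - 2)*(u + 1)*(u - 2)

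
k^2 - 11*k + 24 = (k - 8)*(k - 3)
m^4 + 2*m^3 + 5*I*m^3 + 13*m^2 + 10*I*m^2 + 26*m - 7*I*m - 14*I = (m + 2)*(m - I)^2*(m + 7*I)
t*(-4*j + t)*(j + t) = -4*j^2*t - 3*j*t^2 + t^3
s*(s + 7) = s^2 + 7*s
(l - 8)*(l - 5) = l^2 - 13*l + 40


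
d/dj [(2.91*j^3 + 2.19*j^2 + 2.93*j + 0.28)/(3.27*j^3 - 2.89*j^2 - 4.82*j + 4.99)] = (-3.5527136788005e-15*j^5 - 15.5712*j^4 - 47.2146*j^3 + 38.7278*j^2 + 23.4746*j + 15.9703)/(10.6929*j^6 - 18.9006*j^5 - 23.1707*j^4 + 60.4942*j^3 - 5.6098*j^2 - 48.1036*j + 24.9001)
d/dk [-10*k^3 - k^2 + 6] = 2*k*(-15*k - 1)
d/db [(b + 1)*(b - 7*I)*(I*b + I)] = I*(b + 1)*(3*b + 1 - 14*I)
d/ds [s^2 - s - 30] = 2*s - 1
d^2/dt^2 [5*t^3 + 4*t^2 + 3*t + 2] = 30*t + 8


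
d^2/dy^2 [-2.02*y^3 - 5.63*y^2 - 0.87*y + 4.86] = -12.12*y - 11.26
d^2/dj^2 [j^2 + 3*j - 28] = 2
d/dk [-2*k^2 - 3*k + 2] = -4*k - 3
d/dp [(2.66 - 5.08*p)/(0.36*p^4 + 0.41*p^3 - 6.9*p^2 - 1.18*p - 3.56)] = (5.4864*p^4 + 0.3352*p^3 - 38.3238*p^2 + 36.708*p + 21.2236)/(0.1296*p^8 + 0.2952*p^7 - 4.7999*p^6 - 6.5076*p^5 + 44.0792*p^4 + 13.3648*p^3 + 50.5204*p^2 + 8.4016*p + 12.6736)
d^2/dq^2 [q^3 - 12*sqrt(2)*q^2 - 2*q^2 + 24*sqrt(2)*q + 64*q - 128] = 6*q - 24*sqrt(2) - 4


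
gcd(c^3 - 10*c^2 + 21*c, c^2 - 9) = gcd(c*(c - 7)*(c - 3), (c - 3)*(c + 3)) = c - 3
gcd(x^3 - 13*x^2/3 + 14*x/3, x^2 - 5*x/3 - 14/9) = x - 7/3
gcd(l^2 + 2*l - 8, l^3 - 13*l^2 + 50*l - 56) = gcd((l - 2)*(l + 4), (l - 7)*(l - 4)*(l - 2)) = l - 2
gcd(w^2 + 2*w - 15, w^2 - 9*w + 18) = w - 3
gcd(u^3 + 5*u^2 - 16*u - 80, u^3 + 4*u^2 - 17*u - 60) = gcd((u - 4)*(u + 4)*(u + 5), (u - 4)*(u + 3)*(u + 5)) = u^2 + u - 20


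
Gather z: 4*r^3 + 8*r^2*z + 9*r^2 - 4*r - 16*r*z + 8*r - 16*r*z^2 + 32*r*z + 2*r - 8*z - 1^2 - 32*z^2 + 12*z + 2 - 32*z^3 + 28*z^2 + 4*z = 4*r^3 + 9*r^2 + 6*r - 32*z^3 + z^2*(-16*r - 4) + z*(8*r^2 + 16*r + 8) + 1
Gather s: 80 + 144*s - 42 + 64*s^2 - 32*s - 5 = 64*s^2 + 112*s + 33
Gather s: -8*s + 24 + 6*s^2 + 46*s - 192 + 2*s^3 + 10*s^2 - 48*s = 2*s^3 + 16*s^2 - 10*s - 168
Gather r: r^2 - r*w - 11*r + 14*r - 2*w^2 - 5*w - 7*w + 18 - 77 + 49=r^2 + r*(3 - w) - 2*w^2 - 12*w - 10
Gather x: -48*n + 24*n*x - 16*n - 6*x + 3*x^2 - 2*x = -64*n + 3*x^2 + x*(24*n - 8)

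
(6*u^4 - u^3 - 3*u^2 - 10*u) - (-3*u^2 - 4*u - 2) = 6*u^4 - u^3 - 6*u + 2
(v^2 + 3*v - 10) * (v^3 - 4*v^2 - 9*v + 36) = v^5 - v^4 - 31*v^3 + 49*v^2 + 198*v - 360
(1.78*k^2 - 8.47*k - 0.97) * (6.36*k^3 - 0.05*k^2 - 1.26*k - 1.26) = 11.3208*k^5 - 53.9582*k^4 - 7.9885*k^3 + 8.4779*k^2 + 11.8944*k + 1.2222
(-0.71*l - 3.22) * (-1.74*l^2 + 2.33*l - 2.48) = 1.2354*l^3 + 3.9485*l^2 - 5.7418*l + 7.9856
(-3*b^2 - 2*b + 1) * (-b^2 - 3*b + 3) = 3*b^4 + 11*b^3 - 4*b^2 - 9*b + 3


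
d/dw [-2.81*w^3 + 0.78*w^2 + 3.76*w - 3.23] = -8.43*w^2 + 1.56*w + 3.76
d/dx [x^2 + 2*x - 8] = 2*x + 2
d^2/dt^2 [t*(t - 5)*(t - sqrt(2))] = 6*t - 10 - 2*sqrt(2)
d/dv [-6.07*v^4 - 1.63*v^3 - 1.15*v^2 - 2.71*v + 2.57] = -24.28*v^3 - 4.89*v^2 - 2.3*v - 2.71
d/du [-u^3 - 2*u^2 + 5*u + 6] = -3*u^2 - 4*u + 5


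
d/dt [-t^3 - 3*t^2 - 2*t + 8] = -3*t^2 - 6*t - 2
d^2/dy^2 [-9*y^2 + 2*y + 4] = -18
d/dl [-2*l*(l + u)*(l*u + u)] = 2*u*(-3*l^2 - 2*l*u - 2*l - u)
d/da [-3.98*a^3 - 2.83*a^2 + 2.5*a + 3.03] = -11.94*a^2 - 5.66*a + 2.5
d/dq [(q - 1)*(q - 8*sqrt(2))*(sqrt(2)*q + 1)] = 3*sqrt(2)*q^2 - 30*q - 2*sqrt(2)*q - 8*sqrt(2) + 15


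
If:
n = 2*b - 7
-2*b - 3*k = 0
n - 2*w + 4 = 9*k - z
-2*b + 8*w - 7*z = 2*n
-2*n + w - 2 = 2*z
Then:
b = 19/26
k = -19/39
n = -72/13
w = 64/13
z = 7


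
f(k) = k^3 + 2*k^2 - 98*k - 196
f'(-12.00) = 286.00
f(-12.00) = -460.00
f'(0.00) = -98.00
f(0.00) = -196.00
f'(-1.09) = -98.80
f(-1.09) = -88.10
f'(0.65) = -94.13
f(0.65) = -258.58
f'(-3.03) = -82.58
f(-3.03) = 91.48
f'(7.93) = 122.37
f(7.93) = -348.69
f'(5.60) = 18.48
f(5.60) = -506.46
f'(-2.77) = -86.06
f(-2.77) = 69.55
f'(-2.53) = -88.92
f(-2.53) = 48.55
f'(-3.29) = -78.69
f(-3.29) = 112.46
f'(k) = 3*k^2 + 4*k - 98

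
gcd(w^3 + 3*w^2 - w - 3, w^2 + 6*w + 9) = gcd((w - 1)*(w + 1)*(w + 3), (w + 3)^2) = w + 3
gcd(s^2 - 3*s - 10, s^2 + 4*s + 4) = s + 2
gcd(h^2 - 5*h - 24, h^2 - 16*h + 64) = h - 8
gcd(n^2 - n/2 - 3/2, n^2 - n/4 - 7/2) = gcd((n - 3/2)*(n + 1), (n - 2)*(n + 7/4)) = 1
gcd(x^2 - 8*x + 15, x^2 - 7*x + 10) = x - 5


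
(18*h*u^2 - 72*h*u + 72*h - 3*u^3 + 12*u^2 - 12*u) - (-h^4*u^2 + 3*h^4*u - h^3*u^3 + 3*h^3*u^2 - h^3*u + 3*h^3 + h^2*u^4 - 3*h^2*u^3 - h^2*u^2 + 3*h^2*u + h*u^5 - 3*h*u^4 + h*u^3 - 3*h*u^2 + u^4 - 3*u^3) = h^4*u^2 - 3*h^4*u + h^3*u^3 - 3*h^3*u^2 + h^3*u - 3*h^3 - h^2*u^4 + 3*h^2*u^3 + h^2*u^2 - 3*h^2*u - h*u^5 + 3*h*u^4 - h*u^3 + 21*h*u^2 - 72*h*u + 72*h - u^4 + 12*u^2 - 12*u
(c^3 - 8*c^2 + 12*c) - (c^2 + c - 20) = c^3 - 9*c^2 + 11*c + 20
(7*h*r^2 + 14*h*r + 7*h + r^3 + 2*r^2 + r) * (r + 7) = 7*h*r^3 + 63*h*r^2 + 105*h*r + 49*h + r^4 + 9*r^3 + 15*r^2 + 7*r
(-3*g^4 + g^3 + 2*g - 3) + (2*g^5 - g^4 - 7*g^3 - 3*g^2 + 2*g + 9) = 2*g^5 - 4*g^4 - 6*g^3 - 3*g^2 + 4*g + 6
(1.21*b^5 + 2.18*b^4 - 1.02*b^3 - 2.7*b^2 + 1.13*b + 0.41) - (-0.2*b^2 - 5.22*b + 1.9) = 1.21*b^5 + 2.18*b^4 - 1.02*b^3 - 2.5*b^2 + 6.35*b - 1.49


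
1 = 1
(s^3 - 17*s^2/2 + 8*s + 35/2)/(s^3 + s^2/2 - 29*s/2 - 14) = (2*s^2 - 19*s + 35)/(2*s^2 - s - 28)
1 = 1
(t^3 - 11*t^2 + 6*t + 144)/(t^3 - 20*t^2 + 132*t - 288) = (t + 3)/(t - 6)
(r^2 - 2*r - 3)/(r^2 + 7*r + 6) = (r - 3)/(r + 6)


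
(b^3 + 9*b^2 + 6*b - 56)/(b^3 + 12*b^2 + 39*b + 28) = (b - 2)/(b + 1)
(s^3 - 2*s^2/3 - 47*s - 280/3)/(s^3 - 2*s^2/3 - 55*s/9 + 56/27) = 9*(s^2 - 3*s - 40)/(9*s^2 - 27*s + 8)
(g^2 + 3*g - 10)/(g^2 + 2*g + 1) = (g^2 + 3*g - 10)/(g^2 + 2*g + 1)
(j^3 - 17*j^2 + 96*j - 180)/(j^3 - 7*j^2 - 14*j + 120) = (j - 6)/(j + 4)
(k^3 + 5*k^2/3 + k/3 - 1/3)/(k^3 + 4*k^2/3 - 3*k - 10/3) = (3*k^2 + 2*k - 1)/(3*k^2 + k - 10)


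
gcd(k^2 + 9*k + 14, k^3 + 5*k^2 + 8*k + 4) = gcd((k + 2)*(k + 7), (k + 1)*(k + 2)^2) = k + 2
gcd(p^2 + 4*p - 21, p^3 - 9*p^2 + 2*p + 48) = p - 3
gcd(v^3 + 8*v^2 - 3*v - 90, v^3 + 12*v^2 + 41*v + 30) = v^2 + 11*v + 30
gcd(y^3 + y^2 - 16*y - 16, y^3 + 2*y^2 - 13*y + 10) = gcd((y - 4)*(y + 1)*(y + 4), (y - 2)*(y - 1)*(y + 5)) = 1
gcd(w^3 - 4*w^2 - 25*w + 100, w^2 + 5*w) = w + 5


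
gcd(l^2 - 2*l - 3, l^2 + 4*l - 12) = 1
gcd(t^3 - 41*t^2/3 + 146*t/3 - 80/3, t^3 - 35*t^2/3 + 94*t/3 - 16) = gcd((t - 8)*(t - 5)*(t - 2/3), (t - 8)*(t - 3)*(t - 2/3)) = t^2 - 26*t/3 + 16/3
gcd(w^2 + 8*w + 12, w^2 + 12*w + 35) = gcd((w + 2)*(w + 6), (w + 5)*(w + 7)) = 1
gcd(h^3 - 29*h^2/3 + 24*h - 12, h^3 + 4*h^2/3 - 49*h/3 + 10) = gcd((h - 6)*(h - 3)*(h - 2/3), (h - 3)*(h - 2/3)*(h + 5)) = h^2 - 11*h/3 + 2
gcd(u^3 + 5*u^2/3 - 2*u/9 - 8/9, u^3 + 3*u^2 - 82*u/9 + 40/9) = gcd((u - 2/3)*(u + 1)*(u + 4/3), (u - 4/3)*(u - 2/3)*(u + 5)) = u - 2/3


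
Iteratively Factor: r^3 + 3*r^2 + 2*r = (r + 1)*(r^2 + 2*r) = (r + 1)*(r + 2)*(r)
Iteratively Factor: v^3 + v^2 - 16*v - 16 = (v + 4)*(v^2 - 3*v - 4) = (v + 1)*(v + 4)*(v - 4)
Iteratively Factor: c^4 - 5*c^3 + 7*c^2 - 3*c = (c - 1)*(c^3 - 4*c^2 + 3*c) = (c - 3)*(c - 1)*(c^2 - c) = (c - 3)*(c - 1)^2*(c)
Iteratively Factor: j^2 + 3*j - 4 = (j + 4)*(j - 1)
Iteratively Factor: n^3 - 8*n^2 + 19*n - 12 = (n - 1)*(n^2 - 7*n + 12) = (n - 3)*(n - 1)*(n - 4)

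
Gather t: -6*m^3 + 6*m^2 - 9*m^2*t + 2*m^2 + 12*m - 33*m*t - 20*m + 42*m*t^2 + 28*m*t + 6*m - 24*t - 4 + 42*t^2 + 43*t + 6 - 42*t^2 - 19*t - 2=-6*m^3 + 8*m^2 + 42*m*t^2 - 2*m + t*(-9*m^2 - 5*m)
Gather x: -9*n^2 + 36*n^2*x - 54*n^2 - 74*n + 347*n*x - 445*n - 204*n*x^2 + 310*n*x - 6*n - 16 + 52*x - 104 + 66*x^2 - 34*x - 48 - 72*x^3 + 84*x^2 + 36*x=-63*n^2 - 525*n - 72*x^3 + x^2*(150 - 204*n) + x*(36*n^2 + 657*n + 54) - 168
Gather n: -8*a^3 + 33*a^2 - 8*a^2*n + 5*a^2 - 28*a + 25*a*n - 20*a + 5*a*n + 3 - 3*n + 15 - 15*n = -8*a^3 + 38*a^2 - 48*a + n*(-8*a^2 + 30*a - 18) + 18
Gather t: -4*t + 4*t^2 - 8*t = 4*t^2 - 12*t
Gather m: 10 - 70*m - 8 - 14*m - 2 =-84*m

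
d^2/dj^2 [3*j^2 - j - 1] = 6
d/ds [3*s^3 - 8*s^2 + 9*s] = 9*s^2 - 16*s + 9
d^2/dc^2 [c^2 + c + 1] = 2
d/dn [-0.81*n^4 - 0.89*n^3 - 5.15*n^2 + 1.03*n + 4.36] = -3.24*n^3 - 2.67*n^2 - 10.3*n + 1.03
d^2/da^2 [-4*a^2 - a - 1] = -8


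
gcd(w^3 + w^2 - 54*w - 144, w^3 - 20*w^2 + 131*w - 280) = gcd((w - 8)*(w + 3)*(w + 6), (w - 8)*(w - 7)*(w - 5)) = w - 8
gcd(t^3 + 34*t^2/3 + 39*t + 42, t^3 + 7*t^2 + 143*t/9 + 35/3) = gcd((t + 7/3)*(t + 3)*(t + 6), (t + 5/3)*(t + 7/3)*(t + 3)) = t^2 + 16*t/3 + 7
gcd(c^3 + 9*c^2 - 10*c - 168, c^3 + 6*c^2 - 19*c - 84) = c^2 + 3*c - 28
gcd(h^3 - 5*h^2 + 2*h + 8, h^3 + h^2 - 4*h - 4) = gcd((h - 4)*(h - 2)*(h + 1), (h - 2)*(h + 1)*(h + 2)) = h^2 - h - 2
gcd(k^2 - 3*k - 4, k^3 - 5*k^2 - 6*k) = k + 1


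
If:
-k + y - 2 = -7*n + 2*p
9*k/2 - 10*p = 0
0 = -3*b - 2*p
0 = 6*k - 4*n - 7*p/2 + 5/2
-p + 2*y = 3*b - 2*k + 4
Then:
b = 210/739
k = -700/739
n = -625/1478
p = -315/739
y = 4671/1478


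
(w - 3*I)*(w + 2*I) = w^2 - I*w + 6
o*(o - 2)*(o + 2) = o^3 - 4*o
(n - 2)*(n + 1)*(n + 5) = n^3 + 4*n^2 - 7*n - 10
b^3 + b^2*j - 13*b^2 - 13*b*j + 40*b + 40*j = (b - 8)*(b - 5)*(b + j)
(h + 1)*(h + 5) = h^2 + 6*h + 5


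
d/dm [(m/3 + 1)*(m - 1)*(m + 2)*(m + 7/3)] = 4*m^3/3 + 19*m^2/3 + 62*m/9 - 11/9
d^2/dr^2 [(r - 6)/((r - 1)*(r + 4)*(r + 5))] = 2*(3*r^5 - 12*r^4 - 331*r^3 - 1230*r^2 - 1464*r - 1466)/(r^9 + 24*r^8 + 225*r^7 + 980*r^6 + 1515*r^5 - 2256*r^4 - 8029*r^3 + 2340*r^2 + 13200*r - 8000)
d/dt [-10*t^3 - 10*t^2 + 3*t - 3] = -30*t^2 - 20*t + 3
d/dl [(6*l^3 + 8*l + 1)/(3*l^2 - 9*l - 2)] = (18*l^4 - 108*l^3 - 60*l^2 - 6*l - 7)/(9*l^4 - 54*l^3 + 69*l^2 + 36*l + 4)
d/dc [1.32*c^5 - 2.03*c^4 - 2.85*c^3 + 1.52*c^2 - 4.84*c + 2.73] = 6.6*c^4 - 8.12*c^3 - 8.55*c^2 + 3.04*c - 4.84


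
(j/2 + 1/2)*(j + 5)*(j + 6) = j^3/2 + 6*j^2 + 41*j/2 + 15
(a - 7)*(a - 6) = a^2 - 13*a + 42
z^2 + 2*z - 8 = (z - 2)*(z + 4)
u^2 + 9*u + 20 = (u + 4)*(u + 5)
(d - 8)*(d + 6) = d^2 - 2*d - 48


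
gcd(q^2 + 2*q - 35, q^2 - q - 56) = q + 7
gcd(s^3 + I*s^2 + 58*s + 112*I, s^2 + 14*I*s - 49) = s + 7*I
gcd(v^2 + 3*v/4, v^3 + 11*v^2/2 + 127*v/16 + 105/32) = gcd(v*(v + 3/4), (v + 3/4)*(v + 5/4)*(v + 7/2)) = v + 3/4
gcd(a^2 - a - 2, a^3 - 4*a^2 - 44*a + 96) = a - 2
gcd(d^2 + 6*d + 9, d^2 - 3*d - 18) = d + 3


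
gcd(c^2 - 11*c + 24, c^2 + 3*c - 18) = c - 3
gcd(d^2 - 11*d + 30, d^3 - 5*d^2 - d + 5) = d - 5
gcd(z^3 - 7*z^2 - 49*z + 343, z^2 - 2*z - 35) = z - 7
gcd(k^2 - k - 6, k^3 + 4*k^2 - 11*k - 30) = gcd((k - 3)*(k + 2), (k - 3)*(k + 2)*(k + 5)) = k^2 - k - 6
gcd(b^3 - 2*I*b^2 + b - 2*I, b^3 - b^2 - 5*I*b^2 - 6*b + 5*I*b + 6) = b - 2*I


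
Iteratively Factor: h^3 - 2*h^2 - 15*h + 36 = (h - 3)*(h^2 + h - 12) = (h - 3)*(h + 4)*(h - 3)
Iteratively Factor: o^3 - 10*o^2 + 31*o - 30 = (o - 3)*(o^2 - 7*o + 10) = (o - 3)*(o - 2)*(o - 5)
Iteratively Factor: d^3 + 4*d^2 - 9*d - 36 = (d - 3)*(d^2 + 7*d + 12) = (d - 3)*(d + 4)*(d + 3)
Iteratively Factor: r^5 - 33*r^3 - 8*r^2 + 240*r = (r - 5)*(r^4 + 5*r^3 - 8*r^2 - 48*r) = (r - 5)*(r - 3)*(r^3 + 8*r^2 + 16*r) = r*(r - 5)*(r - 3)*(r^2 + 8*r + 16) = r*(r - 5)*(r - 3)*(r + 4)*(r + 4)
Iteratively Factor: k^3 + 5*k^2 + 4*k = (k)*(k^2 + 5*k + 4) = k*(k + 4)*(k + 1)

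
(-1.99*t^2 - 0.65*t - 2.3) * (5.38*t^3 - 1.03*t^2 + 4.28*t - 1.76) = -10.7062*t^5 - 1.4473*t^4 - 20.2217*t^3 + 3.0894*t^2 - 8.7*t + 4.048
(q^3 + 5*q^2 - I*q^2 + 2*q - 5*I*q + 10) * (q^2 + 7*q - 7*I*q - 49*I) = q^5 + 12*q^4 - 8*I*q^4 + 30*q^3 - 96*I*q^3 - 60*q^2 - 294*I*q^2 - 175*q - 168*I*q - 490*I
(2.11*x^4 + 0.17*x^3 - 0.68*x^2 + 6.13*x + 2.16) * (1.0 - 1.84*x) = -3.8824*x^5 + 1.7972*x^4 + 1.4212*x^3 - 11.9592*x^2 + 2.1556*x + 2.16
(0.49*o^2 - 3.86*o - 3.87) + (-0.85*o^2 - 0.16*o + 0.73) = -0.36*o^2 - 4.02*o - 3.14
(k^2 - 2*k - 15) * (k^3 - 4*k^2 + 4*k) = k^5 - 6*k^4 - 3*k^3 + 52*k^2 - 60*k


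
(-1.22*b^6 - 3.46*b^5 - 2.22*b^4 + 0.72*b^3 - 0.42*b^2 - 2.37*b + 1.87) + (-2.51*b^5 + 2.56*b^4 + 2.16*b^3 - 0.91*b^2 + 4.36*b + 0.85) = -1.22*b^6 - 5.97*b^5 + 0.34*b^4 + 2.88*b^3 - 1.33*b^2 + 1.99*b + 2.72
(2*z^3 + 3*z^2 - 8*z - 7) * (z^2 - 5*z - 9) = 2*z^5 - 7*z^4 - 41*z^3 + 6*z^2 + 107*z + 63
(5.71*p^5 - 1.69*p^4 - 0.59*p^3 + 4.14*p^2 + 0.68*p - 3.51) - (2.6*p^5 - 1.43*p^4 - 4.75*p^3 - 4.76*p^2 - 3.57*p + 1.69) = 3.11*p^5 - 0.26*p^4 + 4.16*p^3 + 8.9*p^2 + 4.25*p - 5.2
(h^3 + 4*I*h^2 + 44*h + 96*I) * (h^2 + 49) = h^5 + 4*I*h^4 + 93*h^3 + 292*I*h^2 + 2156*h + 4704*I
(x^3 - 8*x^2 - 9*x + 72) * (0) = 0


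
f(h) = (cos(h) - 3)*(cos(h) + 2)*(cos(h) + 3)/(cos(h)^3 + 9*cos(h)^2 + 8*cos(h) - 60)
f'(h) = (cos(h) - 3)*(cos(h) + 2)*(cos(h) + 3)*(3*sin(h)*cos(h)^2 + 18*sin(h)*cos(h) + 8*sin(h))/(cos(h)^3 + 9*cos(h)^2 + 8*cos(h) - 60)^2 - (cos(h) - 3)*(cos(h) + 2)*sin(h)/(cos(h)^3 + 9*cos(h)^2 + 8*cos(h) - 60) - (cos(h) - 3)*(cos(h) + 3)*sin(h)/(cos(h)^3 + 9*cos(h)^2 + 8*cos(h) - 60) - (cos(h) + 2)*(cos(h) + 3)*sin(h)/(cos(h)^3 + 9*cos(h)^2 + 8*cos(h) - 60) = (-7*cos(h)^4 - 34*cos(h)^3 + 29*cos(h)^2 - 84*cos(h) - 684)*sin(h)/((cos(h) - 2)^2*(cos(h) + 5)^2*(cos(h) + 6)^2)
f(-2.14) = 0.21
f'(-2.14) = 0.14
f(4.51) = 0.26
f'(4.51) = 0.17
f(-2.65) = 0.15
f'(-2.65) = 0.07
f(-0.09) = 0.57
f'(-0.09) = 0.04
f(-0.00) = 0.57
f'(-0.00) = 0.00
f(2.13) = 0.21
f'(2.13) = -0.14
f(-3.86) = 0.17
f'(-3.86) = -0.10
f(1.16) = 0.38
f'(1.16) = -0.21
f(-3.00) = 0.13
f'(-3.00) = 0.02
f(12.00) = 0.51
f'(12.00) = 0.19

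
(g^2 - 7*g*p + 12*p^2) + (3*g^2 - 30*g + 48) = 4*g^2 - 7*g*p - 30*g + 12*p^2 + 48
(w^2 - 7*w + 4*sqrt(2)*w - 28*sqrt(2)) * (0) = 0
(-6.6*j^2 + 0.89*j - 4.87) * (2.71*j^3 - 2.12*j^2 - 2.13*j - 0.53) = -17.886*j^5 + 16.4039*j^4 - 1.0265*j^3 + 11.9267*j^2 + 9.9014*j + 2.5811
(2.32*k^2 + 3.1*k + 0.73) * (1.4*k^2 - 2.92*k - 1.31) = 3.248*k^4 - 2.4344*k^3 - 11.0692*k^2 - 6.1926*k - 0.9563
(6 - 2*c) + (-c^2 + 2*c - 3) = 3 - c^2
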